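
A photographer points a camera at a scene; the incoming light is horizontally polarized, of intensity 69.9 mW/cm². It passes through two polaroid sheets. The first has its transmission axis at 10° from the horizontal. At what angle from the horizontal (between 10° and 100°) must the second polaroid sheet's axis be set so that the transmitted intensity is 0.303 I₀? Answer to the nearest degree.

I₁ = I₀ cos²(10° − 0°) = I₀ cos²(10°) = 0.9698 I₀.
Need I₂/I₀ = 0.303, so cos²(θ − 10°) = 0.303 / 0.9698 = 0.3124.
θ − 10° = arccos(√0.3124) = 56.0°, giving θ ≈ 10 + 56.0 = 66.0°.

θ ≈ 66°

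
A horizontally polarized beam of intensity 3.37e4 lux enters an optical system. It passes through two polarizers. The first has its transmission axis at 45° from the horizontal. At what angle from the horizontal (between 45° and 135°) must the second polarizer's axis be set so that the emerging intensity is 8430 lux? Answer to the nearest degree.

I₁ = I₀ cos²(45° − 0°) = I₀ cos²(45°) = 0.5 I₀.
Target fraction: 8430 / 3.37e4 lux = 0.2501 of I₀.
Need I₂/I₀ = 0.2501, so cos²(θ − 45°) = 0.2501 / 0.5 = 0.5003.
θ − 45° = arccos(√0.5003) = 45.0°, giving θ ≈ 45 + 45.0 = 90.0°.

θ ≈ 90°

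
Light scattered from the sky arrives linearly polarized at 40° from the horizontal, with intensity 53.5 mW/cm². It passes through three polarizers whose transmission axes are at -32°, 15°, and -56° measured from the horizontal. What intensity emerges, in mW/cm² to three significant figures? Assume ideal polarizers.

By Malus's law, I₁ = 53.5 mW/cm² · cos²(72°) = 5.109 mW/cm².
I₂ = I₁ · cos²(47°) = 5.109 · 0.4651 = 2.376 mW/cm².
I₃ = I₂ · cos²(71°) = 2.376 · 0.106 = 0.2519 mW/cm².

I ≈ 0.252 mW/cm²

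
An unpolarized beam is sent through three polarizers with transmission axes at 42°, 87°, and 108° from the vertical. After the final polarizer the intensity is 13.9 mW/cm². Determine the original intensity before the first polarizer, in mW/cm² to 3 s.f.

I₀ ≈ 63.8 mW/cm²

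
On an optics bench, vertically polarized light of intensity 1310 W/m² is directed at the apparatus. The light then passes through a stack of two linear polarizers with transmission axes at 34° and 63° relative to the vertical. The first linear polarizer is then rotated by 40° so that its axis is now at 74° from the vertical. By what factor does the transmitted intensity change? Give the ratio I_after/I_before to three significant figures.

Before rotation:
I₁ = I₀ cos²(34° − 0°) = I₀ cos²(34°) = 0.6873 I₀.
I₂ = I₁ cos²(63° − 34°) = 0.6873 I₀ · cos²(29°) = 0.5258 I₀.
After rotation:
I₁ = I₀ cos²(74° − 0°) = I₀ cos²(74°) = 0.07598 I₀.
I₂ = I₁ cos²(63° − 74°) = 0.07598 I₀ · cos²(11°) = 0.07321 I₀.
Ratio = 0.07321 / 0.5258 = 0.1392.

I_new/I_old ≈ 0.139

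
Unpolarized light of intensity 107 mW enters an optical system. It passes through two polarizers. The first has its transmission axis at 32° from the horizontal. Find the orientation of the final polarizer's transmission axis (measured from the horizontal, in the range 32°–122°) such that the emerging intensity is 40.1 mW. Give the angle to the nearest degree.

Unpolarized light through the first polarizer → I₁ = ½ I₀, now polarized at 32°.
Target fraction: 40.1 / 107 mW = 0.3748 of I₀.
Need I₂/I₀ = 0.3748, so cos²(θ − 32°) = 0.3748 / 0.5 = 0.7495.
θ − 32° = arccos(√0.7495) = 30.0°, giving θ ≈ 32 + 30.0 = 62.0°.

θ ≈ 62°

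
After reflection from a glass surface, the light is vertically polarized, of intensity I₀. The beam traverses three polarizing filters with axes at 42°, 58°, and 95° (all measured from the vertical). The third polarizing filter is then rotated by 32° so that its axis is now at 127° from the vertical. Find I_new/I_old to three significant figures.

I_new/I_old ≈ 0.201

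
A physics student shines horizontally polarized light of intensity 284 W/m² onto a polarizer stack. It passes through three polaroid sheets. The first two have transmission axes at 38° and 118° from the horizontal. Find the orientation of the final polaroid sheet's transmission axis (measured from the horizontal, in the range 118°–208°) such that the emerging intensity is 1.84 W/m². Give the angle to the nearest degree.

θ ≈ 172°

I₁ = I₀ cos²(38° − 0°) = I₀ cos²(38°) = 0.621 I₀.
I₂ = I₁ cos²(118° − 38°) = 0.621 I₀ · cos²(80°) = 0.01872 I₀.
Target fraction: 1.84 / 284 W/m² = 0.006479 of I₀.
Need I₃/I₀ = 0.006479, so cos²(θ − 118°) = 0.006479 / 0.01872 = 0.346.
θ − 118° = arccos(√0.346) = 54.0°, giving θ ≈ 118 + 54.0 = 172.0°.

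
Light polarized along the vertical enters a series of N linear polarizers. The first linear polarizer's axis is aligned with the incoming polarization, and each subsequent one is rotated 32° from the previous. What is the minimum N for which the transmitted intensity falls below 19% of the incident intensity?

First polarizer is aligned with the polarization: full transmission.
Each further stage multiplies by cos²(32°) = 0.7192.
After N polarizers: T = 0.7192^(N−1). Require T < 0.19 ⇒ N−1 > ln(0.19)/ln(0.7192) = 5.04, so N−1 ≥ 6 and N = 7.
Check: N=7 gives T = 0.1384 < 0.19; N=6 gives T = 0.1924.

N = 7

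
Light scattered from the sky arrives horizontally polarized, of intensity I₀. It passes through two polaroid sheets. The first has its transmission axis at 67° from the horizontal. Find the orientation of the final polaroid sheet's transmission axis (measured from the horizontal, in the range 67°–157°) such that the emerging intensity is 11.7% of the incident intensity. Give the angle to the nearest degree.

I₁ = I₀ cos²(67° − 0°) = I₀ cos²(67°) = 0.1527 I₀.
Need I₂/I₀ = 0.117, so cos²(θ − 67°) = 0.117 / 0.1527 = 0.7664.
θ − 67° = arccos(√0.7664) = 28.9°, giving θ ≈ 67 + 28.9 = 95.9°.

θ ≈ 96°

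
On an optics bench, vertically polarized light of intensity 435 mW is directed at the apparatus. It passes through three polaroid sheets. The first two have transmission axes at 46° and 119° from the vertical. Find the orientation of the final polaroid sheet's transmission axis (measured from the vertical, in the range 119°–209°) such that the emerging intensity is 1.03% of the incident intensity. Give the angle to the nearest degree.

θ ≈ 179°

I₁ = I₀ cos²(46° − 0°) = I₀ cos²(46°) = 0.4826 I₀.
I₂ = I₁ cos²(119° − 46°) = 0.4826 I₀ · cos²(73°) = 0.04125 I₀.
Need I₃/I₀ = 0.0103, so cos²(θ − 119°) = 0.0103 / 0.04125 = 0.2497.
θ − 119° = arccos(√0.2497) = 60.0°, giving θ ≈ 119 + 60.0 = 179.0°.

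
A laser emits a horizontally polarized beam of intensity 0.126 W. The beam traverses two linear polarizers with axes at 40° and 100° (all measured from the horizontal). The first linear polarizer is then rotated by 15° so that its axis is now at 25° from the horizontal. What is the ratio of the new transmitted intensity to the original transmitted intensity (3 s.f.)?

I_new/I_old ≈ 0.375

Before rotation:
I₁ = I₀ cos²(40° − 0°) = I₀ cos²(40°) = 0.5868 I₀.
I₂ = I₁ cos²(100° − 40°) = 0.5868 I₀ · cos²(60°) = 0.1467 I₀.
After rotation:
I₁ = I₀ cos²(25° − 0°) = I₀ cos²(25°) = 0.8214 I₀.
I₂ = I₁ cos²(100° − 25°) = 0.8214 I₀ · cos²(75°) = 0.05502 I₀.
Ratio = 0.05502 / 0.1467 = 0.3751.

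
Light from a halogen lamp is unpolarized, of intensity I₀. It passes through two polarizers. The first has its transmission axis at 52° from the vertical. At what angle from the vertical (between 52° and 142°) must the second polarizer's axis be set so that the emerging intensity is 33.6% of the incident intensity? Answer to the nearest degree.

Unpolarized light through the first polarizer → I₁ = ½ I₀, now polarized at 52°.
Need I₂/I₀ = 0.336, so cos²(θ − 52°) = 0.336 / 0.5 = 0.672.
θ − 52° = arccos(√0.672) = 34.9°, giving θ ≈ 52 + 34.9 = 86.9°.

θ ≈ 87°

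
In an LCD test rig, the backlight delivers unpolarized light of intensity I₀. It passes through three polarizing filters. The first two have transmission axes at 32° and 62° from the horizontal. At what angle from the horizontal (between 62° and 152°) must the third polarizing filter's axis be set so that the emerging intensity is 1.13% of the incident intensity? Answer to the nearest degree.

Unpolarized light through the first polarizer → I₁ = ½ I₀, now polarized at 32°.
I₂ = I₁ cos²(62° − 32°) = 0.5 I₀ · cos²(30°) = 0.375 I₀.
Need I₃/I₀ = 0.0113, so cos²(θ − 62°) = 0.0113 / 0.375 = 0.03013.
θ − 62° = arccos(√0.03013) = 80.0°, giving θ ≈ 62 + 80.0 = 142.0°.

θ ≈ 142°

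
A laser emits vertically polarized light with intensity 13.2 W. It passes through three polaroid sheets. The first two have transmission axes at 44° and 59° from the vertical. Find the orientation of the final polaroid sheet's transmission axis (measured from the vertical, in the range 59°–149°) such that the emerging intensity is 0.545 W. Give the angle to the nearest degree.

θ ≈ 132°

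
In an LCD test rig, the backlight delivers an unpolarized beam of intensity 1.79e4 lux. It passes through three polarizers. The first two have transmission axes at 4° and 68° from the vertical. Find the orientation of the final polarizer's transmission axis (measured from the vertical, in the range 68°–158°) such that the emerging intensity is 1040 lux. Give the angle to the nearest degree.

Unpolarized light through the first polarizer → I₁ = ½ I₀, now polarized at 4°.
I₂ = I₁ cos²(68° − 4°) = 0.5 I₀ · cos²(64°) = 0.09608 I₀.
Target fraction: 1040 / 1.79e4 lux = 0.0581 of I₀.
Need I₃/I₀ = 0.0581, so cos²(θ − 68°) = 0.0581 / 0.09608 = 0.6047.
θ − 68° = arccos(√0.6047) = 39.0°, giving θ ≈ 68 + 39.0 = 107.0°.

θ ≈ 107°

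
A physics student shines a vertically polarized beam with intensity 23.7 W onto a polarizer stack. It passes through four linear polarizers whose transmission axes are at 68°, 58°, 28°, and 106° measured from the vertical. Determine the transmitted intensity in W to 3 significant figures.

I₁ = 23.7 W · cos²(68°) = 3.326 W.
I₂ = I₁ · cos²(10°) = 3.326 · 0.9698 = 3.226 W.
I₃ = I₂ · cos²(30°) = 3.226 · 0.75 = 2.419 W.
I₄ = I₃ · cos²(78°) = 2.419 · 0.04323 = 0.1046 W.

I ≈ 0.105 W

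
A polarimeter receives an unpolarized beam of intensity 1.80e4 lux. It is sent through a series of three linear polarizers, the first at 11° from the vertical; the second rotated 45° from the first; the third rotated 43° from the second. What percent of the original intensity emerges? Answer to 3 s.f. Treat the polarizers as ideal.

≈ 13.4%

Unpolarized light through the first polarizer → I₁ = 1.80e4 lux/2 = 9000 lux, polarized at 11°.
I₂ = I₁ · cos²(45°) = 9000 · 0.5 = 4500 lux.
I₃ = I₂ · cos²(43°) = 4500 · 0.5349 = 2407 lux.
That is 13.37% of the incident intensity.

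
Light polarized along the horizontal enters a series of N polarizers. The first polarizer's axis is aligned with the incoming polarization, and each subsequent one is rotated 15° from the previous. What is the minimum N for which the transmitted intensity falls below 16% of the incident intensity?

N = 28

First polarizer is aligned with the polarization: full transmission.
Each further stage multiplies by cos²(15°) = 0.933.
After N polarizers: T = 0.933^(N−1). Require T < 0.16 ⇒ N−1 > ln(0.16)/ln(0.933) = 26.43, so N−1 ≥ 27 and N = 28.
Check: N=28 gives T = 0.1538 < 0.16; N=27 gives T = 0.1648.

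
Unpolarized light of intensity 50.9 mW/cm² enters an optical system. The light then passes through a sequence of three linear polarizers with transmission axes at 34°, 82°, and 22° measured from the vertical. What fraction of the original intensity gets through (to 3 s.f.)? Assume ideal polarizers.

I/I₀ ≈ 0.0560

Unpolarized light through the first polarizer → I₁ = 50.9 mW/cm²/2 = 25.45 mW/cm², polarized at 34°.
I₂ = I₁ · cos²(48°) = 25.45 · 0.4477 = 11.39 mW/cm².
I₃ = I₂ · cos²(60°) = 11.39 · 0.25 = 2.849 mW/cm².
Transmitted fraction = 0.05597.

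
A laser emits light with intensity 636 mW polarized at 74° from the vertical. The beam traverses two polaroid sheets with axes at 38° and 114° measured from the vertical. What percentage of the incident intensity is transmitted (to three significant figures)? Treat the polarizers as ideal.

By Malus's law, I₁ = 636 mW · cos²(36°) = 416.3 mW.
I₂ = I₁ · cos²(76°) = 416.3 · 0.05853 = 24.36 mW.
That is 3.831% of the incident intensity.

≈ 3.83%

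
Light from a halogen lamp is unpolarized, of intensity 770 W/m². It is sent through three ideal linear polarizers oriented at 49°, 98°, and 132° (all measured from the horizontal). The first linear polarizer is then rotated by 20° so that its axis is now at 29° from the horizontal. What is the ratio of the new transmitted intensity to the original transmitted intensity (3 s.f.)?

I_new/I_old ≈ 0.298

Before rotation:
Unpolarized light through the first polarizer → I₁ = ½ I₀, now polarized at 49°.
I₂ = I₁ cos²(98° − 49°) = 0.5 I₀ · cos²(49°) = 0.2152 I₀.
I₃ = I₂ cos²(132° − 98°) = 0.2152 I₀ · cos²(34°) = 0.1479 I₀.
After rotation:
Unpolarized light through the first polarizer → I₁ = ½ I₀, now polarized at 29°.
I₂ = I₁ cos²(98° − 29°) = 0.5 I₀ · cos²(69°) = 0.06421 I₀.
I₃ = I₂ cos²(132° − 98°) = 0.06421 I₀ · cos²(34°) = 0.04413 I₀.
Ratio = 0.04413 / 0.1479 = 0.2984.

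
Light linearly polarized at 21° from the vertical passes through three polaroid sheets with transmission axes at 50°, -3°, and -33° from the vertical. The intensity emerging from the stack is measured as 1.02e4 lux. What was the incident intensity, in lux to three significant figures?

I₀ ≈ 4.91e4 lux

By Malus's law, I₁ = I₀ cos²(50° − 21°) = I₀ cos²(29°) = 0.765 I₀.
I₂ = I₁ cos²(-3° − 50°) = 0.765 I₀ · cos²(53°) = 0.2771 I₀.
I₃ = I₂ cos²(-33° + 3°) = 0.2771 I₀ · cos²(30°) = 0.2078 I₀.
So 1.02e4 lux = 0.2078 I₀, giving I₀ = 1.02e4/0.2078 = 4.909e+04 lux.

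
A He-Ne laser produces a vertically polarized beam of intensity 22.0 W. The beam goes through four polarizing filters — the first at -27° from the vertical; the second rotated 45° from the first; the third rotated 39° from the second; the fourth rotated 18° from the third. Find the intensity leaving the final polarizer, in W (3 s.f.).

I₁ = 22.0 W · cos²(27°) = 17.47 W.
I₂ = I₁ · cos²(45°) = 17.47 · 0.5 = 8.733 W.
I₃ = I₂ · cos²(39°) = 8.733 · 0.604 = 5.274 W.
I₄ = I₃ · cos²(18°) = 5.274 · 0.9045 = 4.771 W.

I ≈ 4.77 W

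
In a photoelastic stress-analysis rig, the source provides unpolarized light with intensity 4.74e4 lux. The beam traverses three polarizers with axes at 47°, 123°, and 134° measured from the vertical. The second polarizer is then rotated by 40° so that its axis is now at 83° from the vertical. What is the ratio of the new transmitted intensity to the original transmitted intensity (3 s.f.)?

I_new/I_old ≈ 4.60

Before rotation:
Unpolarized light through the first polarizer → I₁ = ½ I₀, now polarized at 47°.
I₂ = I₁ cos²(123° − 47°) = 0.5 I₀ · cos²(76°) = 0.02926 I₀.
I₃ = I₂ cos²(134° − 123°) = 0.02926 I₀ · cos²(11°) = 0.0282 I₀.
After rotation:
Unpolarized light through the first polarizer → I₁ = ½ I₀, now polarized at 47°.
I₂ = I₁ cos²(83° − 47°) = 0.5 I₀ · cos²(36°) = 0.3273 I₀.
I₃ = I₂ cos²(134° − 83°) = 0.3273 I₀ · cos²(51°) = 0.1296 I₀.
Ratio = 0.1296 / 0.0282 = 4.596.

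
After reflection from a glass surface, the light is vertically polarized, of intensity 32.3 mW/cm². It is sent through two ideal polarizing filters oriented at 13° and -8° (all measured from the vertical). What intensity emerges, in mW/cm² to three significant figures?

I ≈ 26.7 mW/cm²

I₁ = 32.3 mW/cm² · cos²(13°) = 30.67 mW/cm².
I₂ = I₁ · cos²(21°) = 30.67 · 0.8716 = 26.73 mW/cm².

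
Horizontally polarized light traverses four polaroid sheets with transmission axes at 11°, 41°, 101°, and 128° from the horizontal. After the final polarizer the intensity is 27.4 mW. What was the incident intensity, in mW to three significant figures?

I₁ = I₀ cos²(11° − 0°) = I₀ cos²(11°) = 0.9636 I₀.
I₂ = I₁ cos²(41° − 11°) = 0.9636 I₀ · cos²(30°) = 0.7227 I₀.
I₃ = I₂ cos²(101° − 41°) = 0.7227 I₀ · cos²(60°) = 0.1807 I₀.
I₄ = I₃ cos²(128° − 101°) = 0.1807 I₀ · cos²(27°) = 0.1434 I₀.
So 27.4 mW = 0.1434 I₀, giving I₀ = 27.4/0.1434 = 191 mW.

I₀ ≈ 191 mW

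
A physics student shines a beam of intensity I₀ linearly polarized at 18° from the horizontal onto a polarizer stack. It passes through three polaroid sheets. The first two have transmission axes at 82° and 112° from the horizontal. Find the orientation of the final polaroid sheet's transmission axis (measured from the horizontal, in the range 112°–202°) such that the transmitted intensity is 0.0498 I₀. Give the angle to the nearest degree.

θ ≈ 166°

By Malus's law, I₁ = I₀ cos²(82° − 18°) = I₀ cos²(64°) = 0.1922 I₀.
I₂ = I₁ cos²(112° − 82°) = 0.1922 I₀ · cos²(30°) = 0.1441 I₀.
Need I₃/I₀ = 0.0498, so cos²(θ − 112°) = 0.0498 / 0.1441 = 0.3455.
θ − 112° = arccos(√0.3455) = 54.0°, giving θ ≈ 112 + 54.0 = 166.0°.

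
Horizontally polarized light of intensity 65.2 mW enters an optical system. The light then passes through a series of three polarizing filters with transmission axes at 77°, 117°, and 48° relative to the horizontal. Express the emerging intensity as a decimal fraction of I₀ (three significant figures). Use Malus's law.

I/I₀ ≈ 0.00381

By Malus's law, I₁ = 65.2 mW · cos²(77°) = 3.299 mW.
I₂ = I₁ · cos²(40°) = 3.299 · 0.5868 = 1.936 mW.
I₃ = I₂ · cos²(69°) = 1.936 · 0.1284 = 0.2487 mW.
Transmitted fraction = 0.003814.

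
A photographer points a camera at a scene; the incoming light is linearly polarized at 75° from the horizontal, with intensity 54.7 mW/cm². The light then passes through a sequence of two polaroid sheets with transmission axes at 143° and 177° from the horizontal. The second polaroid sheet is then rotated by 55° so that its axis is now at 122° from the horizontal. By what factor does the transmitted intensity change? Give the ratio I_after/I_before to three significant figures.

I_new/I_old ≈ 1.27

Before rotation:
By Malus's law, I₁ = I₀ cos²(143° − 75°) = I₀ cos²(68°) = 0.1403 I₀.
I₂ = I₁ cos²(177° − 143°) = 0.1403 I₀ · cos²(34°) = 0.09645 I₀.
After rotation:
I₁ = I₀ cos²(143° − 75°) = I₀ cos²(68°) = 0.1403 I₀.
I₂ = I₁ cos²(122° − 143°) = 0.1403 I₀ · cos²(21°) = 0.1223 I₀.
Ratio = 0.1223 / 0.09645 = 1.268.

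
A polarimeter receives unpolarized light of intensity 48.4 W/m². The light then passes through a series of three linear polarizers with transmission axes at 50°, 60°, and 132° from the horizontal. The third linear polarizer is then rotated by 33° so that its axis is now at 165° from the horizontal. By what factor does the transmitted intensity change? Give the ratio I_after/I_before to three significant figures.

I_new/I_old ≈ 0.702

Before rotation:
Unpolarized light through the first polarizer → I₁ = ½ I₀, now polarized at 50°.
I₂ = I₁ cos²(60° − 50°) = 0.5 I₀ · cos²(10°) = 0.4849 I₀.
I₃ = I₂ cos²(132° − 60°) = 0.4849 I₀ · cos²(72°) = 0.04631 I₀.
After rotation:
Unpolarized light through the first polarizer → I₁ = ½ I₀, now polarized at 50°.
I₂ = I₁ cos²(60° − 50°) = 0.5 I₀ · cos²(10°) = 0.4849 I₀.
Angle between axes 2 and 3: 75°. I₃ = 0.4849 I₀ · cos²(75°) = 0.03248 I₀.
Ratio = 0.03248 / 0.04631 = 0.7015.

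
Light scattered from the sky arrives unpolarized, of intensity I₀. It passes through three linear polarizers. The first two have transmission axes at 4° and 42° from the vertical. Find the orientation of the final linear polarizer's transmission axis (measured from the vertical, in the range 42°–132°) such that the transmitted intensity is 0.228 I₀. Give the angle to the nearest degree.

θ ≈ 73°

Unpolarized light through the first polarizer → I₁ = ½ I₀, now polarized at 4°.
I₂ = I₁ cos²(42° − 4°) = 0.5 I₀ · cos²(38°) = 0.3105 I₀.
Need I₃/I₀ = 0.228, so cos²(θ − 42°) = 0.228 / 0.3105 = 0.7343.
θ − 42° = arccos(√0.7343) = 31.0°, giving θ ≈ 42 + 31.0 = 73.0°.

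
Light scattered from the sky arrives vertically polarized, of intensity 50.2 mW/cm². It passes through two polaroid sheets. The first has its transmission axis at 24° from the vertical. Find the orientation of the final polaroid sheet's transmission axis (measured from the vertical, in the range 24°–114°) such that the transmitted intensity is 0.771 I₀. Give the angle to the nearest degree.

θ ≈ 40°

I₁ = I₀ cos²(24° − 0°) = I₀ cos²(24°) = 0.8346 I₀.
Need I₂/I₀ = 0.771, so cos²(θ − 24°) = 0.771 / 0.8346 = 0.9238.
θ − 24° = arccos(√0.9238) = 16.0°, giving θ ≈ 24 + 16.0 = 40.0°.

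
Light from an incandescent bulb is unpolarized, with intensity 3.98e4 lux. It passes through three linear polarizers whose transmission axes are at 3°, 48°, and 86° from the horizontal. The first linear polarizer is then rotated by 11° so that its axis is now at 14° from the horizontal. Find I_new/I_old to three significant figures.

Before rotation:
Unpolarized light through the first polarizer → I₁ = ½ I₀, now polarized at 3°.
I₂ = I₁ cos²(48° − 3°) = 0.5 I₀ · cos²(45°) = 0.25 I₀.
I₃ = I₂ cos²(86° − 48°) = 0.25 I₀ · cos²(38°) = 0.1552 I₀.
After rotation:
Unpolarized light through the first polarizer → I₁ = ½ I₀, now polarized at 14°.
I₂ = I₁ cos²(48° − 14°) = 0.5 I₀ · cos²(34°) = 0.3437 I₀.
I₃ = I₂ cos²(86° − 48°) = 0.3437 I₀ · cos²(38°) = 0.2134 I₀.
Ratio = 0.2134 / 0.1552 = 1.375.

I_new/I_old ≈ 1.37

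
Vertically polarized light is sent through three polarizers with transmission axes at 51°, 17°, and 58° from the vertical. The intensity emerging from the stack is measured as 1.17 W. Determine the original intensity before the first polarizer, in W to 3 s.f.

I₀ ≈ 7.55 W

By Malus's law, I₁ = I₀ cos²(51° − 0°) = I₀ cos²(51°) = 0.396 I₀.
I₂ = I₁ cos²(17° − 51°) = 0.396 I₀ · cos²(34°) = 0.2722 I₀.
I₃ = I₂ cos²(58° − 17°) = 0.2722 I₀ · cos²(41°) = 0.155 I₀.
So 1.17 W = 0.155 I₀, giving I₀ = 1.17/0.155 = 7.546 W.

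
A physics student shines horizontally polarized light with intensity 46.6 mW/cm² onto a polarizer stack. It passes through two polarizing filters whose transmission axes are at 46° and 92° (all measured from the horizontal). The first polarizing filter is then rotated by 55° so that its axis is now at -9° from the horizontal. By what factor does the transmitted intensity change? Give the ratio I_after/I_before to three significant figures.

Before rotation:
By Malus's law, I₁ = I₀ cos²(46° − 0°) = I₀ cos²(46°) = 0.4826 I₀.
I₂ = I₁ cos²(92° − 46°) = 0.4826 I₀ · cos²(46°) = 0.2329 I₀.
After rotation:
I₁ = I₀ cos²(-9° − 0°) = I₀ cos²(9°) = 0.9755 I₀.
Angle between axes 1 and 2: 79°. I₂ = 0.9755 I₀ · cos²(79°) = 0.03552 I₀.
Ratio = 0.03552 / 0.2329 = 0.1525.

I_new/I_old ≈ 0.153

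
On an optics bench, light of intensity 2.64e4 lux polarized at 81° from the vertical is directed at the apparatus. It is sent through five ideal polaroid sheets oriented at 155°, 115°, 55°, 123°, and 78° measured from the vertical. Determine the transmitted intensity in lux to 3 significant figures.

I ≈ 20.6 lux

I₁ = 2.64e4 lux · cos²(74°) = 2006 lux.
I₂ = I₁ · cos²(40°) = 2006 · 0.5868 = 1177 lux.
I₃ = I₂ · cos²(60°) = 1177 · 0.25 = 294.3 lux.
I₄ = I₃ · cos²(68°) = 294.3 · 0.1403 = 41.29 lux.
I₅ = I₄ · cos²(45°) = 41.29 · 0.5 = 20.65 lux.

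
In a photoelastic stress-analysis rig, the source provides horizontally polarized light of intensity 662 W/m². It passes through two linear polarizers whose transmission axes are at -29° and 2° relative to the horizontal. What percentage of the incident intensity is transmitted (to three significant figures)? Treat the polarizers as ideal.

≈ 56.2%

By Malus's law, I₁ = 662 W/m² · cos²(29°) = 506.4 W/m².
I₂ = I₁ · cos²(31°) = 506.4 · 0.7347 = 372.1 W/m².
That is 56.2% of the incident intensity.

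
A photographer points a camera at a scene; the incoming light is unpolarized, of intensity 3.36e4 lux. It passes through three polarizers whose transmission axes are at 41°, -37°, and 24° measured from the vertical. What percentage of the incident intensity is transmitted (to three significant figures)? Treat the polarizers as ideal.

Unpolarized light through the first polarizer → I₁ = 3.36e4 lux/2 = 1.68e+04 lux, polarized at 41°.
I₂ = I₁ · cos²(78°) = 1.68e+04 · 0.04323 = 726.2 lux.
I₃ = I₂ · cos²(61°) = 726.2 · 0.235 = 170.7 lux.
That is 0.508% of the incident intensity.

≈ 0.508%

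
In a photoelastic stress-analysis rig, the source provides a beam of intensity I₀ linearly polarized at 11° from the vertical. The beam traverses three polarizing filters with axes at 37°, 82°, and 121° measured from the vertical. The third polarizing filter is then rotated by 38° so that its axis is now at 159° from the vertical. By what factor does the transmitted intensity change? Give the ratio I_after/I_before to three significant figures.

I_new/I_old ≈ 0.0838

Before rotation:
By Malus's law, I₁ = I₀ cos²(37° − 11°) = I₀ cos²(26°) = 0.8078 I₀.
I₂ = I₁ cos²(82° − 37°) = 0.8078 I₀ · cos²(45°) = 0.4039 I₀.
I₃ = I₂ cos²(121° − 82°) = 0.4039 I₀ · cos²(39°) = 0.2439 I₀.
After rotation:
I₁ = I₀ cos²(37° − 11°) = I₀ cos²(26°) = 0.8078 I₀.
I₂ = I₁ cos²(82° − 37°) = 0.8078 I₀ · cos²(45°) = 0.4039 I₀.
I₃ = I₂ cos²(159° − 82°) = 0.4039 I₀ · cos²(77°) = 0.02044 I₀.
Ratio = 0.02044 / 0.2439 = 0.08379.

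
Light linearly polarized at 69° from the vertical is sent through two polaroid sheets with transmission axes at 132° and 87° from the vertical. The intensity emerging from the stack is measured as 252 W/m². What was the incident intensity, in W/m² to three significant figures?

I₀ ≈ 2450 W/m²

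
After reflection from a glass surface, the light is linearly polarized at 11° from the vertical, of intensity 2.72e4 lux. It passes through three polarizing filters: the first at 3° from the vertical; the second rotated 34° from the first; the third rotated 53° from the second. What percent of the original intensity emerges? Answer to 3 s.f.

By Malus's law, I₁ = 2.72e4 lux · cos²(8°) = 2.667e+04 lux.
I₂ = I₁ · cos²(34°) = 2.667e+04 · 0.6873 = 1.833e+04 lux.
I₃ = I₂ · cos²(53°) = 1.833e+04 · 0.3622 = 6640 lux.
That is 24.41% of the incident intensity.

≈ 24.4%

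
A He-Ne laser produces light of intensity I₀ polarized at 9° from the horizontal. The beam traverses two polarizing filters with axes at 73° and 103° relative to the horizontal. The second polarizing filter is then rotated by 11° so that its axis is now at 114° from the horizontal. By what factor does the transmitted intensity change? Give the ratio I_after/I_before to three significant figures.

Before rotation:
I₁ = I₀ cos²(73° − 9°) = I₀ cos²(64°) = 0.1922 I₀.
I₂ = I₁ cos²(103° − 73°) = 0.1922 I₀ · cos²(30°) = 0.1441 I₀.
After rotation:
I₁ = I₀ cos²(73° − 9°) = I₀ cos²(64°) = 0.1922 I₀.
I₂ = I₁ cos²(114° − 73°) = 0.1922 I₀ · cos²(41°) = 0.1095 I₀.
Ratio = 0.1095 / 0.1441 = 0.7594.

I_new/I_old ≈ 0.759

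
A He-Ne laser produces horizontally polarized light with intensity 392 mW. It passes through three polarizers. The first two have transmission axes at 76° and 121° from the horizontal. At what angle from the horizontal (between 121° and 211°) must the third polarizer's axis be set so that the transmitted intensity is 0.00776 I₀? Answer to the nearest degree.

By Malus's law, I₁ = I₀ cos²(76° − 0°) = I₀ cos²(76°) = 0.05853 I₀.
I₂ = I₁ cos²(121° − 76°) = 0.05853 I₀ · cos²(45°) = 0.02926 I₀.
Need I₃/I₀ = 0.00776, so cos²(θ − 121°) = 0.00776 / 0.02926 = 0.2652.
θ − 121° = arccos(√0.2652) = 59.0°, giving θ ≈ 121 + 59.0 = 180.0°.

θ ≈ 180°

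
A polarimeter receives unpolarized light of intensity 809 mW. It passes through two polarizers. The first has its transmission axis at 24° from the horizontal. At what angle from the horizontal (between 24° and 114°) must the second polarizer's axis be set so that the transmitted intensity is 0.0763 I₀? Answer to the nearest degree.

Unpolarized light through the first polarizer → I₁ = ½ I₀, now polarized at 24°.
Need I₂/I₀ = 0.0763, so cos²(θ − 24°) = 0.0763 / 0.5 = 0.1526.
θ − 24° = arccos(√0.1526) = 67.0°, giving θ ≈ 24 + 67.0 = 91.0°.

θ ≈ 91°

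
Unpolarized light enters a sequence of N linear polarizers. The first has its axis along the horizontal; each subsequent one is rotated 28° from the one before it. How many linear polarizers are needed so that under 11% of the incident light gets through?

First polarizer halves the unpolarized light: factor 1/2.
Each further stage multiplies by cos²(28°) = 0.7796.
After N polarizers: T = 0.5·0.7796^(N−1). Require T < 0.11 ⇒ N−1 > ln(0.11/0.5)/ln(0.7796) = 6.08, so N−1 ≥ 7 and N = 8.
Check: N=8 gives T = 0.08751 < 0.11; N=7 gives T = 0.1123.

N = 8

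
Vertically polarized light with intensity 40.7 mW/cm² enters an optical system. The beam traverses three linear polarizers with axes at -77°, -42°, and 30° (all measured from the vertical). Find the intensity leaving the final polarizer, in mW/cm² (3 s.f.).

I₁ = 40.7 mW/cm² · cos²(77°) = 2.06 mW/cm².
I₂ = I₁ · cos²(35°) = 2.06 · 0.671 = 1.382 mW/cm².
I₃ = I₂ · cos²(72°) = 1.382 · 0.09549 = 0.132 mW/cm².

I ≈ 0.132 mW/cm²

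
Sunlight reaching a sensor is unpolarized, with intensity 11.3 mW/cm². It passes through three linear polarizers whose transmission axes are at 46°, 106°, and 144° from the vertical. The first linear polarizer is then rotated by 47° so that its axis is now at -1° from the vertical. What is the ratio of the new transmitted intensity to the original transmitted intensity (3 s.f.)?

I_new/I_old ≈ 0.342

Before rotation:
Unpolarized light through the first polarizer → I₁ = ½ I₀, now polarized at 46°.
I₂ = I₁ cos²(106° − 46°) = 0.5 I₀ · cos²(60°) = 0.125 I₀.
I₃ = I₂ cos²(144° − 106°) = 0.125 I₀ · cos²(38°) = 0.07762 I₀.
After rotation:
Unpolarized light through the first polarizer → I₁ = ½ I₀, now polarized at -1°.
Angle between axes 1 and 2: 73°. I₂ = 0.5 I₀ · cos²(73°) = 0.04274 I₀.
I₃ = I₂ cos²(144° − 106°) = 0.04274 I₀ · cos²(38°) = 0.02654 I₀.
Ratio = 0.02654 / 0.07762 = 0.3419.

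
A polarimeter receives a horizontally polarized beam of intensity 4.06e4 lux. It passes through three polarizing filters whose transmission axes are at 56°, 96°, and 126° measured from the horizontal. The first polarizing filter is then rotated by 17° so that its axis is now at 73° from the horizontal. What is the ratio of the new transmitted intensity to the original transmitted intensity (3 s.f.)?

Before rotation:
By Malus's law, I₁ = I₀ cos²(56° − 0°) = I₀ cos²(56°) = 0.3127 I₀.
I₂ = I₁ cos²(96° − 56°) = 0.3127 I₀ · cos²(40°) = 0.1835 I₀.
I₃ = I₂ cos²(126° − 96°) = 0.1835 I₀ · cos²(30°) = 0.1376 I₀.
After rotation:
I₁ = I₀ cos²(73° − 0°) = I₀ cos²(73°) = 0.08548 I₀.
I₂ = I₁ cos²(96° − 73°) = 0.08548 I₀ · cos²(23°) = 0.07243 I₀.
I₃ = I₂ cos²(126° − 96°) = 0.07243 I₀ · cos²(30°) = 0.05432 I₀.
Ratio = 0.05432 / 0.1376 = 0.3947.

I_new/I_old ≈ 0.395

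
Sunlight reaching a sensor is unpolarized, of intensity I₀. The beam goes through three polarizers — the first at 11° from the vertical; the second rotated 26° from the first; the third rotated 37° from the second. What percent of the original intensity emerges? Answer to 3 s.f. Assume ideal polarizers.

Unpolarized light through the first polarizer → I₁ = ½ I₀, now polarized at 11°.
I₂ = I₁ cos²(26°) = 0.5 · 0.8078 I₀ = 0.4039 I₀.
I₃ = I₂ cos²(37°) = 0.4039 · 0.6378 I₀ = 0.2576 I₀.
That is 25.76% of the incident intensity.

≈ 25.8%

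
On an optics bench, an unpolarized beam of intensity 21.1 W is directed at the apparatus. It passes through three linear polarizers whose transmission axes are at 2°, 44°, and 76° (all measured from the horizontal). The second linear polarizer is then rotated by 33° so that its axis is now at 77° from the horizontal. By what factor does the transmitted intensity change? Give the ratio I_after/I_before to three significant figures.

Before rotation:
Unpolarized light through the first polarizer → I₁ = ½ I₀, now polarized at 2°.
I₂ = I₁ cos²(44° − 2°) = 0.5 I₀ · cos²(42°) = 0.2761 I₀.
I₃ = I₂ cos²(76° − 44°) = 0.2761 I₀ · cos²(32°) = 0.1986 I₀.
After rotation:
Unpolarized light through the first polarizer → I₁ = ½ I₀, now polarized at 2°.
I₂ = I₁ cos²(77° − 2°) = 0.5 I₀ · cos²(75°) = 0.03349 I₀.
I₃ = I₂ cos²(76° − 77°) = 0.03349 I₀ · cos²(1°) = 0.03348 I₀.
Ratio = 0.03348 / 0.1986 = 0.1686.

I_new/I_old ≈ 0.169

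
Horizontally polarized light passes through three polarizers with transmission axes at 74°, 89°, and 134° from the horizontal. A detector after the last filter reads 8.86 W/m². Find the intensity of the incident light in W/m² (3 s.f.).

I₀ ≈ 250 W/m²

I₁ = I₀ cos²(74° − 0°) = I₀ cos²(74°) = 0.07598 I₀.
I₂ = I₁ cos²(89° − 74°) = 0.07598 I₀ · cos²(15°) = 0.07089 I₀.
I₃ = I₂ cos²(134° − 89°) = 0.07089 I₀ · cos²(45°) = 0.03544 I₀.
So 8.86 W/m² = 0.03544 I₀, giving I₀ = 8.86/0.03544 = 250 W/m².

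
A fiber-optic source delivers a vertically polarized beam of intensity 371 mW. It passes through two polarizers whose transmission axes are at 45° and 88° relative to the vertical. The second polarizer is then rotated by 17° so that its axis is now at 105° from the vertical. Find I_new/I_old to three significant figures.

I_new/I_old ≈ 0.467

Before rotation:
By Malus's law, I₁ = I₀ cos²(45° − 0°) = I₀ cos²(45°) = 0.5 I₀.
I₂ = I₁ cos²(88° − 45°) = 0.5 I₀ · cos²(43°) = 0.2674 I₀.
After rotation:
I₁ = I₀ cos²(45° − 0°) = I₀ cos²(45°) = 0.5 I₀.
I₂ = I₁ cos²(105° − 45°) = 0.5 I₀ · cos²(60°) = 0.125 I₀.
Ratio = 0.125 / 0.2674 = 0.4674.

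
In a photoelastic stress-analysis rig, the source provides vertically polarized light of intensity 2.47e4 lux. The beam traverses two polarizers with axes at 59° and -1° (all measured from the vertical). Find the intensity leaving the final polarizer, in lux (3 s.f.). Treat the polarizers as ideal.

I ≈ 1640 lux

I₁ = 2.47e4 lux · cos²(59°) = 6552 lux.
I₂ = I₁ · cos²(60°) = 6552 · 0.25 = 1638 lux.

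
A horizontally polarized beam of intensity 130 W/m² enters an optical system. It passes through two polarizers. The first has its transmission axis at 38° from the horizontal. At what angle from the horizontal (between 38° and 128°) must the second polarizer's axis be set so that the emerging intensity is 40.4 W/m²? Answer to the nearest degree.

θ ≈ 83°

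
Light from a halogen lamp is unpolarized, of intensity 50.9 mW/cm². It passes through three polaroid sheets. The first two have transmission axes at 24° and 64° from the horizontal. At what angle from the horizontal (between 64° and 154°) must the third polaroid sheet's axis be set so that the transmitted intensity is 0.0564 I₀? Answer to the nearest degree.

θ ≈ 128°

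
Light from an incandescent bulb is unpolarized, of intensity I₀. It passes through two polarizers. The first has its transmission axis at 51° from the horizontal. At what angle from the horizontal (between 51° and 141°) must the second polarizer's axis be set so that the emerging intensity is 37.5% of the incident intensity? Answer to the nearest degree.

θ ≈ 81°

Unpolarized light through the first polarizer → I₁ = ½ I₀, now polarized at 51°.
Need I₂/I₀ = 0.375, so cos²(θ − 51°) = 0.375 / 0.5 = 0.75.
θ − 51° = arccos(√0.75) = 30.0°, giving θ ≈ 51 + 30.0 = 81.0°.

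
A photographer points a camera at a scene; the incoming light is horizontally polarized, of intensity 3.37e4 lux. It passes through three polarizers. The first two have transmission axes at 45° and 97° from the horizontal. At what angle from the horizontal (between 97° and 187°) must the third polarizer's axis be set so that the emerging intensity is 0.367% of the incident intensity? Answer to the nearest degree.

θ ≈ 179°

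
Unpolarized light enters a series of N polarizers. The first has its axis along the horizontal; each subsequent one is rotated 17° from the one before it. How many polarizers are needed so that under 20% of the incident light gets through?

First polarizer halves the unpolarized light: factor 1/2.
Each further stage multiplies by cos²(17°) = 0.9145.
After N polarizers: T = 0.5·0.9145^(N−1). Require T < 0.20 ⇒ N−1 > ln(0.20/0.5)/ln(0.9145) = 10.25, so N−1 ≥ 11 and N = 12.
Check: N=12 gives T = 0.1871 < 0.20; N=11 gives T = 0.2046.

N = 12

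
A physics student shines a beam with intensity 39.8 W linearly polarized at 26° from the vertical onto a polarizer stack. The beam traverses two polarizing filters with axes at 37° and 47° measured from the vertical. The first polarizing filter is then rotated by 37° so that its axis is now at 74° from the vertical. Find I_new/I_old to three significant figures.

I_new/I_old ≈ 0.380

Before rotation:
I₁ = I₀ cos²(37° − 26°) = I₀ cos²(11°) = 0.9636 I₀.
I₂ = I₁ cos²(47° − 37°) = 0.9636 I₀ · cos²(10°) = 0.9345 I₀.
After rotation:
I₁ = I₀ cos²(74° − 26°) = I₀ cos²(48°) = 0.4477 I₀.
I₂ = I₁ cos²(47° − 74°) = 0.4477 I₀ · cos²(27°) = 0.3555 I₀.
Ratio = 0.3555 / 0.9345 = 0.3804.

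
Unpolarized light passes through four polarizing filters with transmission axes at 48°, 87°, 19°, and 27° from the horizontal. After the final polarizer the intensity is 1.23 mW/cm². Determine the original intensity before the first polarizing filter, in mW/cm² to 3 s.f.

Unpolarized light through the first polarizer → I₁ = ½ I₀, now polarized at 48°.
I₂ = I₁ cos²(87° − 48°) = 0.5 I₀ · cos²(39°) = 0.302 I₀.
I₃ = I₂ cos²(19° − 87°) = 0.302 I₀ · cos²(68°) = 0.04238 I₀.
I₄ = I₃ cos²(27° − 19°) = 0.04238 I₀ · cos²(8°) = 0.04156 I₀.
So 1.23 mW/cm² = 0.04156 I₀, giving I₀ = 1.23/0.04156 = 29.6 mW/cm².

I₀ ≈ 29.6 mW/cm²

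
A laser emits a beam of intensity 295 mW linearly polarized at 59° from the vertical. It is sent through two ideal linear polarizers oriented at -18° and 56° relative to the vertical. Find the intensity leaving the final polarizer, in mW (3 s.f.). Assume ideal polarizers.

I ≈ 1.13 mW

I₁ = 295 mW · cos²(77°) = 14.93 mW.
I₂ = I₁ · cos²(74°) = 14.93 · 0.07598 = 1.134 mW.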